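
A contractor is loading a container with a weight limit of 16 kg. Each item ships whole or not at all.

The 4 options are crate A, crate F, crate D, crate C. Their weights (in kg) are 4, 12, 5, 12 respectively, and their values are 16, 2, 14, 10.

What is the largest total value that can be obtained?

30

This is a 0-1 knapsack instance.
Take crate A and crate D: weight 4 + 5 = 9 ≤ 16, value 16 + 14 = 30.
No other feasible combination does better.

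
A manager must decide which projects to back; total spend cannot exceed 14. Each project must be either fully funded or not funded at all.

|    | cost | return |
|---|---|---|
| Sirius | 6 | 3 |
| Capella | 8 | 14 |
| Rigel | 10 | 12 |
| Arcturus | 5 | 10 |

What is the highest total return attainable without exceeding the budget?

24

Take Capella and Arcturus: cost 8 + 5 = 13 ≤ 14, return 14 + 10 = 24.
No other feasible combination does better.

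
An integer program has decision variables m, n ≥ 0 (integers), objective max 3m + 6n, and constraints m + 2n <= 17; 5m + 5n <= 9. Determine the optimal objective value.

The continuous relaxation peaks at (0, 1.8) with value 10.80; rounding to a feasible lattice point costs some objective.
(m,n)=(0,1): 1·0+2·1=2≤17, 5·0+5·1=5≤9, objective 6.
(m,n)=(1,0): 1·1+2·0=1≤17, 5·1+5·0=5≤9, objective 3.
Maximum is 6 at (m,n)=(0,1).

6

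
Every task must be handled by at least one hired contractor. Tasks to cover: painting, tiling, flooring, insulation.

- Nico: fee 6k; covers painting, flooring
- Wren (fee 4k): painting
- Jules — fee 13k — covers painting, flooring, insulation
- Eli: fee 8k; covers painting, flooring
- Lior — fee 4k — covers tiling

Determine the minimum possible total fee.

The greedy cost-per-new-task heuristic would pick Nico, Lior, and Jules for 23, but a cheaper cover exists.
Choose Jules and Lior: together they cover painting, tiling, flooring, insulation — every task.
Total fee: 13 + 4 = 17.
No cover costs less than 17.

17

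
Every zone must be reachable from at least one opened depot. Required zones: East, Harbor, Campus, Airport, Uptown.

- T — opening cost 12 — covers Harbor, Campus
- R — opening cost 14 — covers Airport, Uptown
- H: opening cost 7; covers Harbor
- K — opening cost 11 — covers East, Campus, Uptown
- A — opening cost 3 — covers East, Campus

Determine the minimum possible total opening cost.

24

This is a weighted set-cover instance.
Choose R, H, and A: together they cover East, Harbor, Campus, Airport, Uptown — every zone.
Total opening cost: 14 + 7 + 3 = 24.
No cover costs less than 24.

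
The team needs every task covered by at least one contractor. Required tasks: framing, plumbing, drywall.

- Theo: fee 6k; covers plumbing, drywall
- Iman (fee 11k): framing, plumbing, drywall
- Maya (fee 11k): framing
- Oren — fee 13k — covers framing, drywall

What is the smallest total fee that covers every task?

11

The greedy cost-per-new-task heuristic would pick Theo and Iman for 17, but a cheaper cover exists.
Iman alone covers framing, plumbing, drywall — every task.
Total fee: 11.
No cover costs less than 11.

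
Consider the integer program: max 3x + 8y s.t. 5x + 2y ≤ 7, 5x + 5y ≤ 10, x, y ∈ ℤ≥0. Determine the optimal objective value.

16

(x,y)=(0,2) is feasible, giving 16.
(x,y)=(1,1) is feasible, giving 11.
The best lattice point is (0,2), giving 16.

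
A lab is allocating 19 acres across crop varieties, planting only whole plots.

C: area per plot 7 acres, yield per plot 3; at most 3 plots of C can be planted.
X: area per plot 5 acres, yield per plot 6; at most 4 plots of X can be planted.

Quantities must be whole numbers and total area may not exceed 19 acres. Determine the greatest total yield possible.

Take 3×X: area 15 ≤ 19, yield 3·6 = 18.
No other integer combination yields more.

18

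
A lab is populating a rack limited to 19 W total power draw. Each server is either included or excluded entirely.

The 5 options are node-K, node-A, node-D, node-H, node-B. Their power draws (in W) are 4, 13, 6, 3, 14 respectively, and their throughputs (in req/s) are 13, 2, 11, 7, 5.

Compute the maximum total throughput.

This is an integer program with binary decision variables.
Allowing fractional choices, the relaxed optimum would be about 33.1, but servers are indivisible.
node-K + node-D: power draw 4 + 6 = 10 ≤ 19, throughput 13 + 11 = 24.
node-K + node-H: power draw 4 + 3 = 7 ≤ 19, throughput 13 + 7 = 20.
node-K + node-D + node-H: power draw 4 + 6 + 3 = 13 ≤ 19, throughput 13 + 11 + 7 = 31.
Best is node-K, node-D, and node-H with total throughput 31.

31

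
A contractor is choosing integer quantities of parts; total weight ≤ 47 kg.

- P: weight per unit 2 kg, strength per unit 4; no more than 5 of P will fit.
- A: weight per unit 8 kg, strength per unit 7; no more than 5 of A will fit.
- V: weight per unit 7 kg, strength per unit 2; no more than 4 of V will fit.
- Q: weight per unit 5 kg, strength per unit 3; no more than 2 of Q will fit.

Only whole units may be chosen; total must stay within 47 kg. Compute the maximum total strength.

51

This is a bounded integer knapsack.
P has the best ratio (4/2); taking only P gives at most 5×4 = 20 (stopped by the supply cap of 5).
Mixing does better — 5×P, 4×A, and 1×Q: weight 47 ≤ 47, strength 5·4 + 4·7 + 1·3 = 51.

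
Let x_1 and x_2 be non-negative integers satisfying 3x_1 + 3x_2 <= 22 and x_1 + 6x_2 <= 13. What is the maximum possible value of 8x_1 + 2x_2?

56

The continuous relaxation peaks at (7.33, 0) with value 58.67; rounding to a feasible lattice point costs some objective.
(x_1,x_2)=(7,0): 3·7+3·0=21≤22, 1·7+6·0=7≤13, objective 56.
(x_1,x_2)=(6,1): 3·6+3·1=21≤22, 1·6+6·1=12≤13, objective 50.
The best lattice point is (7,0), giving 56.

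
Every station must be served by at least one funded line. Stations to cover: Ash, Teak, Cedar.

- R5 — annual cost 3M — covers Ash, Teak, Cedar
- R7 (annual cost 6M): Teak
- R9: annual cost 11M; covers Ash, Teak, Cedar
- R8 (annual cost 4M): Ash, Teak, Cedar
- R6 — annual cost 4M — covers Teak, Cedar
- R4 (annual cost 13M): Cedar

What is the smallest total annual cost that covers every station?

3

This is a weighted set-cover instance.
R5 alone covers Ash, Teak, Cedar — every station.
Total annual cost: 3.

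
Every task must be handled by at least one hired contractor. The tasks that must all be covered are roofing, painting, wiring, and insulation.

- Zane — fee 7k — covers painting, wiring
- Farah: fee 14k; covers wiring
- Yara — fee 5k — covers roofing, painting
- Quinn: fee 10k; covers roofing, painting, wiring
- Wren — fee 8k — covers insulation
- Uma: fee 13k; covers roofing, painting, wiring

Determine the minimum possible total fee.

This is an integer covering problem.
The greedy cost-per-new-task heuristic would pick Yara, Zane, and Wren for 20, but a cheaper cover exists.
Choose Quinn and Wren: together they cover roofing, painting, wiring, insulation — every task.
Total fee: 10 + 8 = 18.
No cover costs less than 18.

18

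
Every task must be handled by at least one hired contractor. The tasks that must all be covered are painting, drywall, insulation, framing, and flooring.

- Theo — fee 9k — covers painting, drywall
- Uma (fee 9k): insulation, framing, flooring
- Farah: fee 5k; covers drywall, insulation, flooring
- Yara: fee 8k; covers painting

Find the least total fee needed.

The greedy cost-per-new-task heuristic would pick Farah, Yara, and Uma for 22, but a cheaper cover exists.
Choose Theo and Uma: together they cover painting, drywall, insulation, framing, flooring — every task.
Total fee: 9 + 9 = 18.
No cover costs less than 18.

18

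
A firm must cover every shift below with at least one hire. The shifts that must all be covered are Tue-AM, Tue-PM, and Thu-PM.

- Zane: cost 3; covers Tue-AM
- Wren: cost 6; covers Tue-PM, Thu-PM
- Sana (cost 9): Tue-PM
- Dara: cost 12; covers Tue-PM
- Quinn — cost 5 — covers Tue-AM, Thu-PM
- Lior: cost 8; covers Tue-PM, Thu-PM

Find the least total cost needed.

This is a weighted set-cover instance.
The greedy cost-per-new-shift heuristic would pick Quinn and Wren for 11, but a cheaper cover exists.
Choose Zane and Wren: together they cover Tue-AM, Tue-PM, Thu-PM — every shift.
Total cost: 3 + 6 = 9.
No cover costs less than 9.

9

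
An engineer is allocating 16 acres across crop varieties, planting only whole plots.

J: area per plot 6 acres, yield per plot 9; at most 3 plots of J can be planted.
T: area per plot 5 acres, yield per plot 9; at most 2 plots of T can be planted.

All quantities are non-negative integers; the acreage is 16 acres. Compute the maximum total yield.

27

1×J and 2×T: area 16 ≤ 16, yield 1·9 + 2·9 = 27.
2×T: area 10 ≤ 16, yield 2·9 = 18.
Best is 27.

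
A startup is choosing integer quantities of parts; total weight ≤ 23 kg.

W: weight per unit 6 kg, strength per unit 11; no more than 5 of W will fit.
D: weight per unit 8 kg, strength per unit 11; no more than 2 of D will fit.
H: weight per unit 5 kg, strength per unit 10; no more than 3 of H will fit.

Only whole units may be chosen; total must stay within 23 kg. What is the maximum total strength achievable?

43

2×W and 2×H: weight 22 ≤ 23, strength 2·11 + 2·10 = 42.
3×W and 1×H: weight 23 ≤ 23, strength 3·11 + 1·10 = 43.
Best is 43.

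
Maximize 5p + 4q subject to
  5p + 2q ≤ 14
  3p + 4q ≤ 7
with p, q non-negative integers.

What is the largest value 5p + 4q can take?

10

(p,q)=(2,0): 5·2+2·0=10≤14, 3·2+4·0=6≤7, objective 10.
(p,q)=(1,1): 5·1+2·1=7≤14, 3·1+4·1=7≤7, objective 9.
(p,q)=(1,0): 5·1+2·0=5≤14, 3·1+4·0=3≤7, objective 5.
Maximum is 10 at (p,q)=(2,0).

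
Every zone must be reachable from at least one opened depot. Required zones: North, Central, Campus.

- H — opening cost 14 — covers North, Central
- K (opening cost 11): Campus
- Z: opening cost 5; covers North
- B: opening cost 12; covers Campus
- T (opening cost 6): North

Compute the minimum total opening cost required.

The greedy cost-per-new-zone heuristic would pick Z, K, and H for 30, but a cheaper cover exists.
Choose H and K: together they cover North, Central, Campus — every zone.
Total opening cost: 14 + 11 = 25.
No cover costs less than 25.

25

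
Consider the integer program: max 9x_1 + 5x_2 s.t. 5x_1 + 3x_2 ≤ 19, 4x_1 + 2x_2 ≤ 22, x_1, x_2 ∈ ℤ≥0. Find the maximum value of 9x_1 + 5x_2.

33

Relaxing integrality, the LP optimum is 34.20 at (x_1,x_2) = (3.8, 0), which is not an integer point.
(x_1,x_2)=(2,3): 5·2+3·3=19≤19, 4·2+2·3=14≤22, objective 33.
(x_1,x_2)=(3,1): 5·3+3·1=18≤19, 4·3+2·1=14≤22, objective 32.
(x_1,x_2)=(1,4): 5·1+3·4=17≤19, 4·1+2·4=12≤22, objective 29.
The best lattice point is (2,3), giving 33.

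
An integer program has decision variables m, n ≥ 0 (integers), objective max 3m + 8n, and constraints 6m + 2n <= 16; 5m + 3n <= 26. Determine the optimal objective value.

64

(m,n)=(0,8): 6·0+2·8=16≤16, 5·0+3·8=24≤26, objective 64.
(m,n)=(0,7): 6·0+2·7=14≤16, 5·0+3·7=21≤26, objective 56.
No feasible integer point exceeds 64.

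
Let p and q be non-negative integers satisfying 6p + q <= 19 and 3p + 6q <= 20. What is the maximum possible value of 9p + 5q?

32

Relaxing integrality, the LP optimum is 35.18 at (p,q) = (2.85, 1.91), which is not an integer point.
(p,q)=(3,1): 6·3+1·1=19≤19, 3·3+6·1=15≤20, objective 32.
(p,q)=(2,2): 6·2+1·2=14≤19, 3·2+6·2=18≤20, objective 28.
No feasible integer point exceeds 32.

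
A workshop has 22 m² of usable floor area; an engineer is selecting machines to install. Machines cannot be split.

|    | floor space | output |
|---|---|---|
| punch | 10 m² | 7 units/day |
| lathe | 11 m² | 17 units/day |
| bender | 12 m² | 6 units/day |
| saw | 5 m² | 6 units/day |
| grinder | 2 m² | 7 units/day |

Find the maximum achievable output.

lathe + saw + grinder: floor space 11 + 5 + 2 = 18 ≤ 22, output 17 + 6 + 7 = 30.
lathe + grinder: floor space 11 + 2 = 13 ≤ 22, output 17 + 7 = 24.
Best is lathe, saw, and grinder with total output 30.

30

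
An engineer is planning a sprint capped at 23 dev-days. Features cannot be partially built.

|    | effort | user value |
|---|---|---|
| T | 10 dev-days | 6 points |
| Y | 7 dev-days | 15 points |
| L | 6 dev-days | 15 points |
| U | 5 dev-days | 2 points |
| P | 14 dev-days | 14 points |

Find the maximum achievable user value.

36

Treat it as a binary knapsack problem.
Y + L + U: effort 7 + 6 + 5 = 18 ≤ 23, user value 15 + 15 + 2 = 32.
Y + L: effort 7 + 6 = 13 ≤ 23, user value 15 + 15 = 30.
T + Y + L: effort 10 + 7 + 6 = 23 ≤ 23, user value 6 + 15 + 15 = 36.
Best is T, Y, and L with total user value 36.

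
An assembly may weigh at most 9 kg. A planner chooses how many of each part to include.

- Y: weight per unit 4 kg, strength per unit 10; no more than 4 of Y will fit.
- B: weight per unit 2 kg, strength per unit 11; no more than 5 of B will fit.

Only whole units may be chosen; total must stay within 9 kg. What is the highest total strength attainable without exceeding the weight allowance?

44

3×B: weight 6 ≤ 9, strength 3·11 = 33.
4×B: weight 8 ≤ 9, strength 4·11 = 44.
Best is 44.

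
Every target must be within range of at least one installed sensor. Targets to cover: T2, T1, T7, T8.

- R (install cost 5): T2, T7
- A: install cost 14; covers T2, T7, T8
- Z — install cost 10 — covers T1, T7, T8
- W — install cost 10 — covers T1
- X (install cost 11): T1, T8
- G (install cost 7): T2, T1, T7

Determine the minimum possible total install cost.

15

The greedy cost-per-new-target heuristic would pick G and Z for 17, but a cheaper cover exists.
Choose R and Z: together they cover T2, T1, T7, T8 — every target.
Total install cost: 5 + 10 = 15.
No cover costs less than 15.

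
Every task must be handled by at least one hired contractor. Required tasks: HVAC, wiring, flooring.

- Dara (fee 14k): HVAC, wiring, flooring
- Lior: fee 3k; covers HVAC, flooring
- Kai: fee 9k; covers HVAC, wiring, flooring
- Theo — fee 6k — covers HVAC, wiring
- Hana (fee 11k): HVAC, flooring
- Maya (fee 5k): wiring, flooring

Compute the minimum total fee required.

Choose Lior and Maya: together they cover HVAC, wiring, flooring — every task.
Total fee: 3 + 5 = 8.
No cover costs less than 8.

8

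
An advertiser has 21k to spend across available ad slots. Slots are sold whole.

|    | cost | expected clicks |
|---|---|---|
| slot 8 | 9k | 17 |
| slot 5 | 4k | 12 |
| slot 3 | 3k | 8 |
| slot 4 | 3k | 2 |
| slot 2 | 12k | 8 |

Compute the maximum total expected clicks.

39

Take slot 8, slot 5, slot 3, and slot 4: cost 9 + 4 + 3 + 3 = 19 ≤ 21, expected clicks 17 + 12 + 8 + 2 = 39.
No other feasible combination does better.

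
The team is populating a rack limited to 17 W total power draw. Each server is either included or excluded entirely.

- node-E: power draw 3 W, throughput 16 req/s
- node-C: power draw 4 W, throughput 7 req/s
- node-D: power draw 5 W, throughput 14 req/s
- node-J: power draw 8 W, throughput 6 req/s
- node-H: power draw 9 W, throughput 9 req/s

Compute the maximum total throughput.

39

Allowing fractional choices, the relaxed optimum would be about 42.0, but servers are indivisible.
node-E + node-C + node-D: power draw 3 + 4 + 5 = 12 ≤ 17, throughput 16 + 7 + 14 = 37.
node-E + node-D + node-J: power draw 3 + 5 + 8 = 16 ≤ 17, throughput 16 + 14 + 6 = 36.
node-E + node-D + node-H: power draw 3 + 5 + 9 = 17 ≤ 17, throughput 16 + 14 + 9 = 39.
Best is node-E, node-D, and node-H with total throughput 39.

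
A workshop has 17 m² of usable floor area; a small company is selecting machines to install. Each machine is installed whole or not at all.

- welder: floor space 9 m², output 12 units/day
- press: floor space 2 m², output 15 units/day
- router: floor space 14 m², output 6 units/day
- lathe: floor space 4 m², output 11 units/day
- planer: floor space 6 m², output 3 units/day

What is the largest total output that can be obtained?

This is a 0-1 knapsack instance.
Take welder, press, and lathe: floor space 9 + 2 + 4 = 15 ≤ 17, output 12 + 15 + 11 = 38.
No other feasible combination does better.

38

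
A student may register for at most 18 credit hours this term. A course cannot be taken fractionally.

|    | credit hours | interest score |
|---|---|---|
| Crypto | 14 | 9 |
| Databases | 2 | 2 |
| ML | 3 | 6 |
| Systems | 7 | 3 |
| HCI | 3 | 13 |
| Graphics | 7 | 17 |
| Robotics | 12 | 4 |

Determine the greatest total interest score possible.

38

Databases + ML + HCI + Graphics: credit hours 2 + 3 + 3 + 7 = 15 ≤ 18, interest score 2 + 6 + 13 + 17 = 38.
ML + HCI + Graphics: credit hours 3 + 3 + 7 = 13 ≤ 18, interest score 6 + 13 + 17 = 36.
Best is Databases, ML, HCI, and Graphics with total interest score 38.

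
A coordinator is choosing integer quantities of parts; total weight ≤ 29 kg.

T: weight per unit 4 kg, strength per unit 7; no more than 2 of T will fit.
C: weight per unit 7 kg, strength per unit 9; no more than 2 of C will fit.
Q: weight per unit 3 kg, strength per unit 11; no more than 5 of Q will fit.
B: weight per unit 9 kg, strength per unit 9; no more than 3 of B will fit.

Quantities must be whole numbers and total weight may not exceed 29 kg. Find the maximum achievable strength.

73

1×T, 5×Q, and 1×B: weight 28 ≤ 29, strength 1·7 + 5·11 + 1·9 = 71.
2×C and 5×Q: weight 29 ≤ 29, strength 2·9 + 5·11 = 73.
Best is 73.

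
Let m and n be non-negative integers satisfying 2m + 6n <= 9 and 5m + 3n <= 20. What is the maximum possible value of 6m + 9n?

Relaxing integrality, the LP optimum is 25.12 at (m,n) = (3.88, 0.208), which is not an integer point.
(m,n)=(4,0): 2·4+6·0=8≤9, 5·4+3·0=20≤20, objective 24.
(m,n)=(3,0): 2·3+6·0=6≤9, 5·3+3·0=15≤20, objective 18.
(m,n)=(2,0): 2·2+6·0=4≤9, 5·2+3·0=10≤20, objective 12.
No feasible integer point exceeds 24.

24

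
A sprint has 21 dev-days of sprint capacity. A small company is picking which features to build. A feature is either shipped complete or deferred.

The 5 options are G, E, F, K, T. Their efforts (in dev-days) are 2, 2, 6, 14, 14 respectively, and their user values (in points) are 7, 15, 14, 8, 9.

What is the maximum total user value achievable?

36

G + E + K: effort 2 + 2 + 14 = 18 ≤ 21, user value 7 + 15 + 8 = 30.
G + E + T: effort 2 + 2 + 14 = 18 ≤ 21, user value 7 + 15 + 9 = 31.
G + E + F: effort 2 + 2 + 6 = 10 ≤ 21, user value 7 + 15 + 14 = 36.
Best is G, E, and F with total user value 36.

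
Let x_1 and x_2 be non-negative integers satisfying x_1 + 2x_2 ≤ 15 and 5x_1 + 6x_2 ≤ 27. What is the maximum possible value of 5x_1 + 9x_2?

36

The continuous relaxation peaks at (0, 4.5) with value 40.50; rounding to a feasible lattice point costs some objective.
(x_1,x_2)=(0,4): 1·0+2·4=8≤15, 5·0+6·4=24≤27, objective 36.
(x_1,x_2)=(1,3): 1·1+2·3=7≤15, 5·1+6·3=23≤27, objective 32.
The best lattice point is (0,4), giving 36.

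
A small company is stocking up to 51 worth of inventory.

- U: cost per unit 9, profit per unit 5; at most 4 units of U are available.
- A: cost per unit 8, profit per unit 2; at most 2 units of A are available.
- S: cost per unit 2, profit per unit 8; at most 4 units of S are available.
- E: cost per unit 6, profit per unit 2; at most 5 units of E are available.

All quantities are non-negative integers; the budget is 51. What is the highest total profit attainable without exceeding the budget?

54

Take 4×U, 4×S, and 1×E: cost 50 ≤ 51, profit 4·5 + 4·8 + 1·2 = 54.
S has the best ratio (8/2) and is taken to its limit of 4; remaining capacity is filled optimally with the others.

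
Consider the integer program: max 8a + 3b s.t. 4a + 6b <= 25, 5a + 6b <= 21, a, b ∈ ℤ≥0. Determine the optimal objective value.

32

The continuous relaxation peaks at (4.2, 0) with value 33.60; rounding to a feasible lattice point costs some objective.
(a,b)=(4,0): 4·4+6·0=16≤25, 5·4+6·0=20≤21, objective 32.
(a,b)=(3,1): 4·3+6·1=18≤25, 5·3+6·1=21≤21, objective 27.
(a,b)=(3,0): 4·3+6·0=12≤25, 5·3+6·0=15≤21, objective 24.
The best lattice point is (4,0), giving 32.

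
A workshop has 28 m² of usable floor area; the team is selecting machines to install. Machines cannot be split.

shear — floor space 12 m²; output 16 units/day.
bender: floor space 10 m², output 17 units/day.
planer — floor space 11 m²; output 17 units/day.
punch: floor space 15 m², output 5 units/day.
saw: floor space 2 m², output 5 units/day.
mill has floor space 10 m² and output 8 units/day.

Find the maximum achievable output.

39

This is a 0-1 knapsack instance.
shear + bender + saw: floor space 12 + 10 + 2 = 24 ≤ 28, output 16 + 17 + 5 = 38.
shear + planer + saw: floor space 12 + 11 + 2 = 25 ≤ 28, output 16 + 17 + 5 = 38.
bender + planer + saw: floor space 10 + 11 + 2 = 23 ≤ 28, output 17 + 17 + 5 = 39.
Best is bender, planer, and saw with total output 39.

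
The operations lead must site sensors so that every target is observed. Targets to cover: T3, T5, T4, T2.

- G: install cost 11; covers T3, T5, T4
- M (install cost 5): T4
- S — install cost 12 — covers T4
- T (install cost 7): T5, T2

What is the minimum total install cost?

18

This is a weighted set-cover instance.
The greedy cost-per-new-target heuristic would pick T, M, and G for 23, but a cheaper cover exists.
Choose G and T: together they cover T3, T5, T4, T2 — every target.
Total install cost: 11 + 7 = 18.
No cover costs less than 18.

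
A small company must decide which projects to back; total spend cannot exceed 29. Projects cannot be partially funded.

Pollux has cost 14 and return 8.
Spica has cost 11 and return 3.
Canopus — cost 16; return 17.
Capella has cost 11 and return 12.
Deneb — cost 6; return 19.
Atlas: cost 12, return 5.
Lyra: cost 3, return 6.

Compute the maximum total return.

42

Take Canopus, Deneb, and Lyra: cost 16 + 6 + 3 = 25 ≤ 29, return 17 + 19 + 6 = 42.
No other feasible combination does better.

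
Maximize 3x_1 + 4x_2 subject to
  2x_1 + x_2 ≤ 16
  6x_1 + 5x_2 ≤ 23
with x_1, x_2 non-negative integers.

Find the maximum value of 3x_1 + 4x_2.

16

The continuous relaxation peaks at (0, 4.6) with value 18.40; rounding to a feasible lattice point costs some objective.
(x_1,x_2)=(0,4) is feasible, giving 16.
(x_1,x_2)=(1,3) is feasible, giving 15.
No feasible integer point exceeds 16.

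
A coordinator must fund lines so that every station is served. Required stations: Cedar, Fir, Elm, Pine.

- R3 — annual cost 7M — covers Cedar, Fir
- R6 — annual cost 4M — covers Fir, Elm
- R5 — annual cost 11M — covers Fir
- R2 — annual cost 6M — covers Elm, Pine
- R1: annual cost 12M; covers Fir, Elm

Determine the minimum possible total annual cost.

This is an integer covering problem.
The greedy cost-per-new-station heuristic would pick R6, R2, and R3 for 17, but a cheaper cover exists.
Choose R3 and R2: together they cover Cedar, Fir, Elm, Pine — every station.
Total annual cost: 7 + 6 = 13.
No cover costs less than 13.

13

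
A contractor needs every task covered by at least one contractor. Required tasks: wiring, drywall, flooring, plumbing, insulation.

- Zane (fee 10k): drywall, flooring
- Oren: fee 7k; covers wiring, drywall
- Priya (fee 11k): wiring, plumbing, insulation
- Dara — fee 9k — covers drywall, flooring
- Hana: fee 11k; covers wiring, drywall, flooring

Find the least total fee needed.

This is an integer covering problem.
Choose Priya and Dara: together they cover wiring, drywall, flooring, plumbing, insulation — every task.
Total fee: 11 + 9 = 20.

20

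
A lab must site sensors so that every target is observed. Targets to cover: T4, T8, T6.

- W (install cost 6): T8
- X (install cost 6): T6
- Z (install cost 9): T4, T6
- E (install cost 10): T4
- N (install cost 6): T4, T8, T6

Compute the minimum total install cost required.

N alone covers T4, T8, T6 — every target.
Total install cost: 6.
No cover costs less than 6.

6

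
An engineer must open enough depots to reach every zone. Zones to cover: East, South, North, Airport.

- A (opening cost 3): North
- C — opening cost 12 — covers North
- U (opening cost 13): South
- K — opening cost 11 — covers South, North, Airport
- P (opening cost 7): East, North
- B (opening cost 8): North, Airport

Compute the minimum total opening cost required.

18

Choose K and P: together they cover East, South, North, Airport — every zone.
Total opening cost: 11 + 7 = 18.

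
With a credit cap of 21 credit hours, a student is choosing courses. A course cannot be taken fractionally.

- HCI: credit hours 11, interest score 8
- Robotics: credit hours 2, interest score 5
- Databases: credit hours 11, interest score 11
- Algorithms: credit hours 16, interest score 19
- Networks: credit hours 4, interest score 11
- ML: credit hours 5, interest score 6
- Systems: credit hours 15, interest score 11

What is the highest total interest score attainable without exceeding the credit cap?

30

This is an integer program with binary decision variables.
Allowing fractional choices, the relaxed optimum would be about 33.9, but courses are indivisible.
Databases + Networks + ML: credit hours 11 + 4 + 5 = 20 ≤ 21, interest score 11 + 11 + 6 = 28.
Robotics + Databases + Networks: credit hours 2 + 11 + 4 = 17 ≤ 21, interest score 5 + 11 + 11 = 27.
Algorithms + Networks: credit hours 16 + 4 = 20 ≤ 21, interest score 19 + 11 = 30.
Best is Algorithms and Networks with total interest score 30.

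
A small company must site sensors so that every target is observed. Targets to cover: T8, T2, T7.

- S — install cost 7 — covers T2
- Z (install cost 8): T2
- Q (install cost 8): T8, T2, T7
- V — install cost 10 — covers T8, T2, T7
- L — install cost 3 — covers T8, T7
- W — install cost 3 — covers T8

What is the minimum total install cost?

8

Q alone covers T8, T2, T7 — every target.
Total install cost: 8.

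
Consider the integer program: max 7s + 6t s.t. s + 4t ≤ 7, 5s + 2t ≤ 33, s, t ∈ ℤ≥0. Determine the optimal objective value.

42

(s,t)=(6,0): 1·6+4·0=6≤7, 5·6+2·0=30≤33, objective 42.
(s,t)=(5,0): 1·5+4·0=5≤7, 5·5+2·0=25≤33, objective 35.
The best lattice point is (6,0), giving 42.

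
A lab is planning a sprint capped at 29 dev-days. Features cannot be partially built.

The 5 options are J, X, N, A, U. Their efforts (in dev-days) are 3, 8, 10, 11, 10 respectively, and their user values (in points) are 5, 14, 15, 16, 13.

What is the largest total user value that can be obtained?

45

Take X, N, and A: effort 8 + 10 + 11 = 29 ≤ 29, user value 14 + 15 + 16 = 45.
No other feasible combination does better.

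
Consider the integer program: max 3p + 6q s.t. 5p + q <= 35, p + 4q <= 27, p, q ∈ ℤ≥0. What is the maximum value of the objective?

48

(p,q)=(6,5): 5·6+1·5=35≤35, 1·6+4·5=26≤27, objective 48.
(p,q)=(5,5): 5·5+1·5=30≤35, 1·5+4·5=25≤27, objective 45.
No feasible integer point exceeds 48.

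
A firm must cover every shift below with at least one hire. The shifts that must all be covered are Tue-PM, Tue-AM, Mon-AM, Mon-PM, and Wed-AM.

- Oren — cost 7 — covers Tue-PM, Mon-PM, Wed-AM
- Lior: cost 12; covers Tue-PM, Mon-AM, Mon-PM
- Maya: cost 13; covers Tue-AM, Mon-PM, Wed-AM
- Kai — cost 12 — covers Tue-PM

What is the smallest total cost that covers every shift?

25

The greedy cost-per-new-shift heuristic would pick Oren, Lior, and Maya for 32, but a cheaper cover exists.
Choose Lior and Maya: together they cover Tue-PM, Tue-AM, Mon-AM, Mon-PM, Wed-AM — every shift.
Total cost: 12 + 13 = 25.
No cover costs less than 25.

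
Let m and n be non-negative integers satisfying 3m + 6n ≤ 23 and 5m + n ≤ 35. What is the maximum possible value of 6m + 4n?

42

(m,n)=(7,0) is feasible, giving 42.
(m,n)=(6,0) is feasible, giving 36.
(m,n)=(5,1) is feasible, giving 34.
(m,n)=(5,0) is feasible, giving 30.
The best lattice point is (7,0), giving 42.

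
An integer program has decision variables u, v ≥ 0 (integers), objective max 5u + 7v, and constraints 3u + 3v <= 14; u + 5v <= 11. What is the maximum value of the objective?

The continuous relaxation peaks at (3.08, 1.58) with value 26.50; rounding to a feasible lattice point costs some objective.
(u,v)=(3,1): 3·3+3·1=12≤14, 1·3+5·1=8≤11, objective 22.
(u,v)=(4,0): 3·4+3·0=12≤14, 1·4+5·0=4≤11, objective 20.
(u,v)=(2,1): 3·2+3·1=9≤14, 1·2+5·1=7≤11, objective 17.
No feasible integer point exceeds 22.

22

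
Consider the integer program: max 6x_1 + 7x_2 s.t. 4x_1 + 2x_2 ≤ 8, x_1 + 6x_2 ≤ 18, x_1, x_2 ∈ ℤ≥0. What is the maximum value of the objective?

(x_1,x_2)=(0,3): 4·0+2·3=6≤8, 1·0+6·3=18≤18, objective 21.
(x_1,x_2)=(1,2): 4·1+2·2=8≤8, 1·1+6·2=13≤18, objective 20.
(x_1,x_2)=(0,2): 4·0+2·2=4≤8, 1·0+6·2=12≤18, objective 14.
No feasible integer point exceeds 21.

21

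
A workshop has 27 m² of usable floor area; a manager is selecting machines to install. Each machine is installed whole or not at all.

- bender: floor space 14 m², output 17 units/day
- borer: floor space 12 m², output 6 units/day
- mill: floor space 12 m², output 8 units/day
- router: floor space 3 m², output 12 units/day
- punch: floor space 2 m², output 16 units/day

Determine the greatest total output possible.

45

mill + router + punch: floor space 12 + 3 + 2 = 17 ≤ 27, output 8 + 12 + 16 = 36.
bender + router + punch: floor space 14 + 3 + 2 = 19 ≤ 27, output 17 + 12 + 16 = 45.
Best is bender, router, and punch with total output 45.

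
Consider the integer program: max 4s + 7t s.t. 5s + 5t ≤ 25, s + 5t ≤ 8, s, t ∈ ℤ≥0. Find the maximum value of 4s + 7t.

Relaxing integrality, the LP optimum is 22.25 at (s,t) = (4.25, 0.75), which is not an integer point.
(s,t)=(5,0) is feasible, giving 20.
(s,t)=(3,1) is feasible, giving 19.
Maximum is 20 at (s,t)=(5,0).

20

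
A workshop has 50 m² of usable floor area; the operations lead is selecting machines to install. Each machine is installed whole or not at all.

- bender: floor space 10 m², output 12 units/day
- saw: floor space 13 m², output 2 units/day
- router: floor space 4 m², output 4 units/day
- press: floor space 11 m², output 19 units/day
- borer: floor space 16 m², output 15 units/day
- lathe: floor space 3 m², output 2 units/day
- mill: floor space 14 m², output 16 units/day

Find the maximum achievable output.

router + press + borer + lathe + mill: floor space 4 + 11 + 16 + 3 + 14 = 48 ≤ 50, output 4 + 19 + 15 + 2 + 16 = 56.
bender + router + press + lathe + mill: floor space 10 + 4 + 11 + 3 + 14 = 42 ≤ 50, output 12 + 4 + 19 + 2 + 16 = 53.
router + press + borer + mill: floor space 4 + 11 + 16 + 14 = 45 ≤ 50, output 4 + 19 + 15 + 16 = 54.
Best is router, press, borer, lathe, and mill with total output 56.

56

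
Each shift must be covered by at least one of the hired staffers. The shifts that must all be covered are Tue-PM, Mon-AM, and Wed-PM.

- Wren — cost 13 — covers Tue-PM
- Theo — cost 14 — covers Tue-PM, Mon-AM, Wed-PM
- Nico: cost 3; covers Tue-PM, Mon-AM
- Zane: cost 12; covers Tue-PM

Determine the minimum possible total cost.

14

This is an integer covering problem.
The greedy cost-per-new-shift heuristic would pick Nico and Theo for 17, but a cheaper cover exists.
Theo alone covers Tue-PM, Mon-AM, Wed-PM — every shift.
Total cost: 14.
No cover costs less than 14.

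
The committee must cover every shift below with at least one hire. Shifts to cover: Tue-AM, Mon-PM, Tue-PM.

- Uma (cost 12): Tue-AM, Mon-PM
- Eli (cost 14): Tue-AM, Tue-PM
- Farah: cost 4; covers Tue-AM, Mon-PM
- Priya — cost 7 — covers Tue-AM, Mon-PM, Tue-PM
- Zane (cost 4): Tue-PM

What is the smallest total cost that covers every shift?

The greedy cost-per-new-shift heuristic would pick Farah and Zane for 8, but a cheaper cover exists.
Priya alone covers Tue-AM, Mon-PM, Tue-PM — every shift.
Total cost: 7.
No cover costs less than 7.

7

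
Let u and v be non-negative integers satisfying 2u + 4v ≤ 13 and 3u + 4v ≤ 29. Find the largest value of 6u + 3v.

The continuous relaxation peaks at (6.5, 0) with value 39.00; rounding to a feasible lattice point costs some objective.
(u,v)=(6,0): 2·6+4·0=12≤13, 3·6+4·0=18≤29, objective 36.
(u,v)=(5,0): 2·5+4·0=10≤13, 3·5+4·0=15≤29, objective 30.
The best lattice point is (6,0), giving 36.

36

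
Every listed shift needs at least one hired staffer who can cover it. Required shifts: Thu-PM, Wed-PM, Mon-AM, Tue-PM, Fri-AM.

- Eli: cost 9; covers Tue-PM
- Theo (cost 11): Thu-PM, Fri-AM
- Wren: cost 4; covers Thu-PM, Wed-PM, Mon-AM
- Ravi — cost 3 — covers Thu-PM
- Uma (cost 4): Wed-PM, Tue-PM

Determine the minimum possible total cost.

Choose Theo, Wren, and Uma: together they cover Thu-PM, Wed-PM, Mon-AM, Tue-PM, Fri-AM — every shift.
Total cost: 11 + 4 + 4 = 19.
No cover costs less than 19.

19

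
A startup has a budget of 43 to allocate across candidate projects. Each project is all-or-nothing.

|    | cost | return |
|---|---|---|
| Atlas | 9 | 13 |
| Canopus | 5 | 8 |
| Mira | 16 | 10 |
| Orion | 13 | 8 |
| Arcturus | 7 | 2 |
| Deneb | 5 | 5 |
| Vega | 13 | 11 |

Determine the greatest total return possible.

Treat it as a binary knapsack problem.
Allowing fractional choices, the relaxed optimum would be about 43.9, but projects are indivisible.
Atlas + Canopus + Arcturus + Deneb + Vega: cost 9 + 5 + 7 + 5 + 13 = 39 ≤ 43, return 13 + 8 + 2 + 5 + 11 = 39.
Atlas + Canopus + Orion + Vega: cost 9 + 5 + 13 + 13 = 40 ≤ 43, return 13 + 8 + 8 + 11 = 40.
Atlas + Canopus + Mira + Vega: cost 9 + 5 + 16 + 13 = 43 ≤ 43, return 13 + 8 + 10 + 11 = 42.
Best is Atlas, Canopus, Mira, and Vega with total return 42.

42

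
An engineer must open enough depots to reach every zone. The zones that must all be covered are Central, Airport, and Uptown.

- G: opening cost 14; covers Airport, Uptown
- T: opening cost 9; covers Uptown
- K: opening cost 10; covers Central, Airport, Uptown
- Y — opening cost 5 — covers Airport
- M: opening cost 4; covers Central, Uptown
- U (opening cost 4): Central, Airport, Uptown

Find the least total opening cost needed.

4

U alone covers Central, Airport, Uptown — every zone.
Total opening cost: 4.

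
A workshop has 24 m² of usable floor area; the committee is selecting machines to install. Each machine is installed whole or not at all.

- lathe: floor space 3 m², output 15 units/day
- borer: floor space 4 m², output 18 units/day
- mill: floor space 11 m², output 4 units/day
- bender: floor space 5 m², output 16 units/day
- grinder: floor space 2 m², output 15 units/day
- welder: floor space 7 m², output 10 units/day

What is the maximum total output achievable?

This is a 0-1 knapsack instance.
Allowing fractional choices, the relaxed optimum would be about 75.1, but machines are indivisible.
lathe + borer + bender + grinder: floor space 3 + 4 + 5 + 2 = 14 ≤ 24, output 15 + 18 + 16 + 15 = 64.
lathe + borer + bender + grinder + welder: floor space 3 + 4 + 5 + 2 + 7 = 21 ≤ 24, output 15 + 18 + 16 + 15 + 10 = 74.
borer + bender + grinder + welder: floor space 4 + 5 + 2 + 7 = 18 ≤ 24, output 18 + 16 + 15 + 10 = 59.
Best is lathe, borer, bender, grinder, and welder with total output 74.

74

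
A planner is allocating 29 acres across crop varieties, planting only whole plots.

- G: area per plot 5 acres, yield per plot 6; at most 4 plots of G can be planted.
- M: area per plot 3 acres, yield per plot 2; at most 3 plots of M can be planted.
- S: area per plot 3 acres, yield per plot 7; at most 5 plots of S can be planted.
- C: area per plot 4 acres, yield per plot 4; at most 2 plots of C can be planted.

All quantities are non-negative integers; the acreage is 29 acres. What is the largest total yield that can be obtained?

51

This is a bounded integer knapsack.
2×G, 5×S, and 1×C: area 29 ≤ 29, yield 2·6 + 5·7 + 1·4 = 51.
1×G, 5×S, and 2×C: area 28 ≤ 29, yield 1·6 + 5·7 + 2·4 = 49.
Best is 51.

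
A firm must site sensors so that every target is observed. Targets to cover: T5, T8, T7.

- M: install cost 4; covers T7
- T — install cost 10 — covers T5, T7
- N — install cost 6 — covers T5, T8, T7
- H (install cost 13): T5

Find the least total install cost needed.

6

N alone covers T5, T8, T7 — every target.
Total install cost: 6.
No cover costs less than 6.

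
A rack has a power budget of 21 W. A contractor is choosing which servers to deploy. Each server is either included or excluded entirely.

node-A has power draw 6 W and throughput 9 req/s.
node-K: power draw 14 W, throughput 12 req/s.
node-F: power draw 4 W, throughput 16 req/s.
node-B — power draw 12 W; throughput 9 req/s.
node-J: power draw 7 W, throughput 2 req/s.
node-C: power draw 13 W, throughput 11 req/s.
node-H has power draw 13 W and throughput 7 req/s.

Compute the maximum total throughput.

28

node-F + node-C: power draw 4 + 13 = 17 ≤ 21, throughput 16 + 11 = 27.
node-A + node-F + node-J: power draw 6 + 4 + 7 = 17 ≤ 21, throughput 9 + 16 + 2 = 27.
node-K + node-F: power draw 14 + 4 = 18 ≤ 21, throughput 12 + 16 = 28.
Best is node-K and node-F with total throughput 28.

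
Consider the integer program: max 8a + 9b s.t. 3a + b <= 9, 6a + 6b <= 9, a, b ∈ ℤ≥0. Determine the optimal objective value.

9

(a,b)=(0,1) is feasible, giving 9.
(a,b)=(1,0) is feasible, giving 8.
Maximum is 9 at (a,b)=(0,1).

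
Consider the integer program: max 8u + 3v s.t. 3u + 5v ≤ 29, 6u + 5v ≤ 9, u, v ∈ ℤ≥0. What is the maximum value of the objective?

The continuous relaxation peaks at (1.5, 0) with value 12.00; rounding to a feasible lattice point costs some objective.
(u,v)=(1,0): 3·1+5·0=3≤29, 6·1+5·0=6≤9, objective 8.
(u,v)=(0,1): 3·0+5·1=5≤29, 6·0+5·1=5≤9, objective 3.
Maximum is 8 at (u,v)=(1,0).

8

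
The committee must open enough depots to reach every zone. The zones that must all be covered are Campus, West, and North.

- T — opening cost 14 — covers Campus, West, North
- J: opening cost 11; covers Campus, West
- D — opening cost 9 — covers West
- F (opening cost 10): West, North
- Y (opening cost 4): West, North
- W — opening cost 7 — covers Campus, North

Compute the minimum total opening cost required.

Choose Y and W: together they cover Campus, West, North — every zone.
Total opening cost: 4 + 7 = 11.

11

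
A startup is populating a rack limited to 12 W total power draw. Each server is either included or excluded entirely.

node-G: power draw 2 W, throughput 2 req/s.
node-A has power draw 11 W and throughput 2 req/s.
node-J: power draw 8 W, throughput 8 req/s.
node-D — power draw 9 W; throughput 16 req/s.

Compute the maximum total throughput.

Treat it as a binary knapsack problem.
Allowing fractional choices, the relaxed optimum would be about 19.0, but servers are indivisible.
node-D: power draw 9 ≤ 12, throughput 16.
node-G + node-D: power draw 2 + 9 = 11 ≤ 12, throughput 2 + 16 = 18.
node-G + node-J: power draw 2 + 8 = 10 ≤ 12, throughput 2 + 8 = 10.
Best is node-G and node-D with total throughput 18.

18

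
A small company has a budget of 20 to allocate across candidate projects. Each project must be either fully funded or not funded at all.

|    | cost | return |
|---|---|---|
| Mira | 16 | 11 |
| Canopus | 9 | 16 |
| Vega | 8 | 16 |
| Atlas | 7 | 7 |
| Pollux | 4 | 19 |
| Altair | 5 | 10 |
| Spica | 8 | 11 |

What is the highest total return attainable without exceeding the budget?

46

This is an integer program with binary decision variables.
Vega + Pollux + Spica: cost 8 + 4 + 8 = 20 ≤ 20, return 16 + 19 + 11 = 46.
Vega + Pollux + Altair: cost 8 + 4 + 5 = 17 ≤ 20, return 16 + 19 + 10 = 45.
Canopus + Pollux + Altair: cost 9 + 4 + 5 = 18 ≤ 20, return 16 + 19 + 10 = 45.
Best is Vega, Pollux, and Spica with total return 46.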